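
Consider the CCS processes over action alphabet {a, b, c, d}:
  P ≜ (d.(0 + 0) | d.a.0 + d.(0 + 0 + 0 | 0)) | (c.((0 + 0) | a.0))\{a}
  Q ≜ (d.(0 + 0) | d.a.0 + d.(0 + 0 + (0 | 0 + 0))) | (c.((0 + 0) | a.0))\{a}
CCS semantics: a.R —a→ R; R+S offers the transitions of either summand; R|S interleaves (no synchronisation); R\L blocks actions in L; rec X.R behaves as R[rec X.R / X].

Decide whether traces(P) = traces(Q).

LTS(P): 14 reachable states
  m0 = (d.(0 + 0) | d.a.0 + d.(0 + 0 + 0 | 0)) | (c.((0 + 0) | a.0))\{a} has moves -c-> m1, -d-> m2, -d-> m3, -d-> m4
  m1 = (d.(0 + 0) | d.a.0 + d.(0 + 0 + 0 | 0)) | ((0 + 0) | a.0)\{a} has moves -d-> m5, -d-> m6, -d-> m7
  m2 = (0 + 0 + 0 | 0) | (c.((0 + 0) | a.0))\{a} has moves -c-> m5
  m3 = (0 + 0) | d.a.0 | (c.((0 + 0) | a.0))\{a} has moves -c-> m6, -d-> m8
  m4 = d.(0 + 0) | a.0 | (c.((0 + 0) | a.0))\{a} has moves -a-> m9, -c-> m7, -d-> m8
  m5 = (0 + 0 + 0 | 0) | ((0 + 0) | a.0)\{a} has moves ∅
  m6 = (0 + 0) | d.a.0 | ((0 + 0) | a.0)\{a} has moves -d-> m10
  m7 = d.(0 + 0) | a.0 | ((0 + 0) | a.0)\{a} has moves -a-> m11, -d-> m10
  m8 = (0 + 0) | a.0 | (c.((0 + 0) | a.0))\{a} has moves -a-> m12, -c-> m10
  m9 = d.(0 + 0) | 0 | (c.((0 + 0) | a.0))\{a} has moves -c-> m11, -d-> m12
  m10 = (0 + 0) | a.0 | ((0 + 0) | a.0)\{a} has moves -a-> m13
  m11 = d.(0 + 0) | 0 | ((0 + 0) | a.0)\{a} has moves -d-> m13
  m12 = (0 + 0) | 0 | (c.((0 + 0) | a.0))\{a} has moves -c-> m13
  m13 = (0 + 0) | 0 | ((0 + 0) | a.0)\{a} has moves ∅
LTS(Q): 14 reachable states
  n0 = (d.(0 + 0) | d.a.0 + d.(0 + 0 + (0 | 0 + 0))) | (c.((0 + 0) | a.0))\{a} has moves -c-> n1, -d-> n2, -d-> n3, -d-> n4
  n1 = (d.(0 + 0) | d.a.0 + d.(0 + 0 + (0 | 0 + 0))) | ((0 + 0) | a.0)\{a} has moves -d-> n5, -d-> n6, -d-> n7
  n2 = (0 + 0 + (0 | 0 + 0)) | (c.((0 + 0) | a.0))\{a} has moves -c-> n5
  n3 = (0 + 0) | d.a.0 | (c.((0 + 0) | a.0))\{a} has moves -c-> n6, -d-> n8
  n4 = d.(0 + 0) | a.0 | (c.((0 + 0) | a.0))\{a} has moves -a-> n9, -c-> n7, -d-> n8
  n5 = (0 + 0 + (0 | 0 + 0)) | ((0 + 0) | a.0)\{a} has moves ∅
  n6 = (0 + 0) | d.a.0 | ((0 + 0) | a.0)\{a} has moves -d-> n10
  n7 = d.(0 + 0) | a.0 | ((0 + 0) | a.0)\{a} has moves -a-> n11, -d-> n10
  n8 = (0 + 0) | a.0 | (c.((0 + 0) | a.0))\{a} has moves -a-> n12, -c-> n10
  n9 = d.(0 + 0) | 0 | (c.((0 + 0) | a.0))\{a} has moves -c-> n11, -d-> n12
  n10 = (0 + 0) | a.0 | ((0 + 0) | a.0)\{a} has moves -a-> n13
  n11 = d.(0 + 0) | 0 | ((0 + 0) | a.0)\{a} has moves -d-> n13
  n12 = (0 + 0) | 0 | (c.((0 + 0) | a.0))\{a} has moves -c-> n13
  n13 = (0 + 0) | 0 | ((0 + 0) | a.0)\{a} has moves ∅
Partition-refinement fixed point:
  B0 = {m0, n0}
  B1 = {m3, n3}
  B2 = {m8, n8}
  B3 = {m10, n10}
  B4 = {m13, m5, n13, n5}
  B5 = {m12, m2, n12, n2}
  B6 = {m6, n6}
  B7 = {m1, n1}
  B8 = {m7, n7}
  B9 = {m11, n11}
  B10 = {m4, n4}
  B11 = {m9, n9}
m0 ∈ B0, n0 ∈ B0 → same block
Bisimilar ⇒ trace-equivalent.

YES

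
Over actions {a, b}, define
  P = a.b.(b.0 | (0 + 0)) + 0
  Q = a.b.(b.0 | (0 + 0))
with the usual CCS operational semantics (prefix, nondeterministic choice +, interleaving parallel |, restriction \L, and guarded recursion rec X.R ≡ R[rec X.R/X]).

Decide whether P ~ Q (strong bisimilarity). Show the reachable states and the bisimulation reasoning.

YES

Reachable graph of P (4 states):
  m0 = a.b.(b.0 | (0 + 0)) + 0 | -a-> m1
  m1 = b.(b.0 | (0 + 0)) | -b-> m2
  m2 = b.0 | (0 + 0) | -b-> m3
  m3 = 0 | (0 + 0) | ·
Reachable graph of Q (4 states):
  n0 = a.b.(b.0 | (0 + 0)) | -a-> n1
  n1 = b.(b.0 | (0 + 0)) | -b-> n2
  n2 = b.0 | (0 + 0) | -b-> n3
  n3 = 0 | (0 + 0) | ·
Bisimilarity quotient blocks:
  B0 = {m0, n0}
  B1 = {m1, n1}
  B2 = {m2, n2}
  B3 = {m3, n3}
m0 ∈ B0, n0 ∈ B0 → same block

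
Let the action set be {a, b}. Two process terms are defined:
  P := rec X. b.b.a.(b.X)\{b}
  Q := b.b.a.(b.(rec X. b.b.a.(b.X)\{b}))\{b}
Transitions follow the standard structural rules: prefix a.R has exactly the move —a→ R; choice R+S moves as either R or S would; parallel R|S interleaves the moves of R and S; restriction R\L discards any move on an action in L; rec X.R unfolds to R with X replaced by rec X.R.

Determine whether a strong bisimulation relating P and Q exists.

Reachable graph of P (4 states):
  p0 = rec X. b.b.a.(b.X)\{b} → --b--▸ p1
  p1 = b.a.(b.(rec X. b.b.a.(b.X)\{b}))\{b} → --b--▸ p2
  p2 = a.(b.(rec X. b.b.a.(b.X)\{b}))\{b} → --a--▸ p3
  p3 = (b.(rec X. b.b.a.(b.X)\{b}))\{b} → deadlocked
Reachable graph of Q (4 states):
  q0 = b.b.a.(b.(rec X. b.b.a.(b.X)\{b}))\{b} → --b--▸ q1
  q1 = b.a.(b.(rec X. b.b.a.(b.X)\{b}))\{b} → --b--▸ q2
  q2 = a.(b.(rec X. b.b.a.(b.X)\{b}))\{b} → --a--▸ q3
  q3 = (b.(rec X. b.b.a.(b.X)\{b}))\{b} → deadlocked
Bisimilarity quotient blocks:
  B0 = {p0, q0}
  B1 = {p1, q1}
  B2 = {p2, q2}
  B3 = {p3, q3}
p0 ∈ B0, q0 ∈ B0 → same block

bisimilar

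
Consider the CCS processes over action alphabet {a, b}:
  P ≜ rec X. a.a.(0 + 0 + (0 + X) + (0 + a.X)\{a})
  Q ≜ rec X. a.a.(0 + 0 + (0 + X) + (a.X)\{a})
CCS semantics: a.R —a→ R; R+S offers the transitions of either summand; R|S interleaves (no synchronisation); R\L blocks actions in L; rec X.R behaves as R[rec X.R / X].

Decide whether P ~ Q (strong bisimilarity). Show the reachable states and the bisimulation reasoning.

P ~ Q

P's transition system — 3 states:
  p0 = rec X. a.a.(0 + 0 + (0 + X) + (0 + a.X)\{a}) → --a--▸ p1
  p1 = a.(0 + 0 + (0 + (rec X. a.a.(0 + 0 + (0 + X) + (0 + a.X)\{a}))) + (0 + a.(rec X. a.a.(0 + 0 + (0 + X) + (0 + a.X)\{a})))\{a}) → --a--▸ p2
  p2 = 0 + 0 + (0 + (rec X. a.a.(0 + 0 + (0 + X) + (0 + a.X)\{a}))) + (0 + a.(rec X. a.a.(0 + 0 + (0 + X) + (0 + a.X)\{a})))\{a} → --a--▸ p1
Q's transition system — 3 states:
  q0 = rec X. a.a.(0 + 0 + (0 + X) + (a.X)\{a}) → --a--▸ q1
  q1 = a.(0 + 0 + (0 + (rec X. a.a.(0 + 0 + (0 + X) + (a.X)\{a}))) + (a.(rec X. a.a.(0 + 0 + (0 + X) + (a.X)\{a})))\{a}) → --a--▸ q2
  q2 = 0 + 0 + (0 + (rec X. a.a.(0 + 0 + (0 + X) + (a.X)\{a}))) + (a.(rec X. a.a.(0 + 0 + (0 + X) + (a.X)\{a})))\{a} → --a--▸ q1
Partition-refinement fixed point:
  B0 = {p0, p1, p2, q0, q1, q2}
p0 ∈ B0, q0 ∈ B0 → same block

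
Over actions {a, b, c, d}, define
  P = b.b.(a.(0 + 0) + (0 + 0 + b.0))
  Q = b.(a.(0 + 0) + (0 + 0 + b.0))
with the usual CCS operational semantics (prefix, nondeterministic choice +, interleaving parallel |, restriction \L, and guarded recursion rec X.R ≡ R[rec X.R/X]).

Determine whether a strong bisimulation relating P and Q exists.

NO

Reachable graph of P (5 states):
  u0 = b.b.(a.(0 + 0) + (0 + 0 + b.0)) has moves ··b··> u1
  u1 = b.(a.(0 + 0) + (0 + 0 + b.0)) has moves ··b··> u2
  u2 = a.(0 + 0) + (0 + 0 + b.0) has moves ··a··> u3, ··b··> u4
  u3 = 0 + 0 has moves ·
  u4 = 0 has moves ·
Reachable graph of Q (4 states):
  v0 = b.(a.(0 + 0) + (0 + 0 + b.0)) has moves ··b··> v1
  v1 = a.(0 + 0) + (0 + 0 + b.0) has moves ··a··> v2, ··b··> v3
  v2 = 0 + 0 has moves ·
  v3 = 0 has moves ·
Partition-refinement fixed point:
  B0 = {u0}
  B1 = {u1, v0}
  B2 = {u2, v1}
  B3 = {u3, u4, v2, v3}
u0 ∈ B0, v0 ∈ B1 → different blocks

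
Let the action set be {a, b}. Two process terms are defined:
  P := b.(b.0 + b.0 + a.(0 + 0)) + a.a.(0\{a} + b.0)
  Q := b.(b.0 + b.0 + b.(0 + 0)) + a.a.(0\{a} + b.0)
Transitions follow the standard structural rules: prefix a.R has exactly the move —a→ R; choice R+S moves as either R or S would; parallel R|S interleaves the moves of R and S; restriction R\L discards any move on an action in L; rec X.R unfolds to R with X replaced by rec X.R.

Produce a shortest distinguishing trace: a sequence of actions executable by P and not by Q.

LTS(P): 6 reachable states
  s0 = b.(b.0 + b.0 + a.(0 + 0)) + a.a.(0\{a} + b.0) :: =a=> s1, =b=> s2
  s1 = a.(0\{a} + b.0) :: =a=> s3
  s2 = b.0 + b.0 + a.(0 + 0) :: =a=> s4, =b=> s5
  s3 = 0\{a} + b.0 :: =b=> s5
  s4 = 0 + 0 :: ·
  s5 = 0 :: ·
LTS(Q): 6 reachable states
  t0 = b.(b.0 + b.0 + b.(0 + 0)) + a.a.(0\{a} + b.0) :: =a=> t1, =b=> t2
  t1 = a.(0\{a} + b.0) :: =a=> t3
  t2 = b.0 + b.0 + b.(0 + 0) :: =b=> t4, =b=> t5
  t3 = 0\{a} + b.0 :: =b=> t4
  t4 = 0 :: ·
  t5 = 0 + 0 :: ·
Executing ba from P (initial set {s0}):
  step 1 (b): {s2}
  step 2 (a): {s4}
  ✓ P
Executing ba from Q (initial set {t0}):
  step 1 (b): {t2}
  step 2 (a): no successor for Q

ba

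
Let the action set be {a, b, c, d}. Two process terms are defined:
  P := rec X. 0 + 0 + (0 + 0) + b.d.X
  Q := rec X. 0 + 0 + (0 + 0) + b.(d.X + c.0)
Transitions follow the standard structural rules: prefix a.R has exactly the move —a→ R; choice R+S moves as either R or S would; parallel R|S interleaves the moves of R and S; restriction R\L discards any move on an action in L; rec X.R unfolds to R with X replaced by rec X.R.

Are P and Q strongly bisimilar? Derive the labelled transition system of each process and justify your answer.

not bisimilar

LTS(P): 2 reachable states
  s0 = rec X. 0 + 0 + (0 + 0) + b.d.X :: --b--▸ s1
  s1 = d.(rec X. 0 + 0 + (0 + 0) + b.d.X) :: --d--▸ s0
LTS(Q): 3 reachable states
  t0 = rec X. 0 + 0 + (0 + 0) + b.(d.X + c.0) :: --b--▸ t1
  t1 = d.(rec X. 0 + 0 + (0 + 0) + b.(d.X + c.0)) + c.0 :: --c--▸ t2, --d--▸ t0
  t2 = 0 :: deadlocked
Bisimilarity quotient blocks:
  B0 = {s0}
  B1 = {s1}
  B2 = {t0}
  B3 = {t1}
  B4 = {t2}
s0 ∈ B0, t0 ∈ B2 → different blocks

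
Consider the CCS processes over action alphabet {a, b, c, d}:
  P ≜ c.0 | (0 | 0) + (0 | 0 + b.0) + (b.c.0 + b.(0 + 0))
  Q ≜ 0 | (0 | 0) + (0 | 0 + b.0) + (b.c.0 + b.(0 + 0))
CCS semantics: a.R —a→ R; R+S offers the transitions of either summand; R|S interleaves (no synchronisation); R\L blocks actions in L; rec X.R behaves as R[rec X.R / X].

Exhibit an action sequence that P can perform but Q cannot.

c

P's transition system — 5 states:
  s0 = c.0 | (0 | 0) + (0 | 0 + b.0) + (b.c.0 + b.(0 + 0)) has moves ··b··> s1, ··b··> s2, ··b··> s3, ··c··> s4
  s1 = 0 has moves stopped
  s2 = 0 + 0 has moves stopped
  s3 = c.0 has moves ··c··> s1
  s4 = 0 | (0 | 0) has moves stopped
Q's transition system — 4 states:
  t0 = 0 | (0 | 0) + (0 | 0 + b.0) + (b.c.0 + b.(0 + 0)) has moves ··b··> t1, ··b··> t2, ··b··> t3
  t1 = 0 has moves stopped
  t2 = 0 + 0 has moves stopped
  t3 = c.0 has moves ··c··> t1
Trace ⟨c⟩ through P, begin at {s0}:
  step 1 (c): {s4}
  P completes σ.
Trace ⟨c⟩ through Q, begin at {t0}:
  step 1 (c): ∅ (Q stuck)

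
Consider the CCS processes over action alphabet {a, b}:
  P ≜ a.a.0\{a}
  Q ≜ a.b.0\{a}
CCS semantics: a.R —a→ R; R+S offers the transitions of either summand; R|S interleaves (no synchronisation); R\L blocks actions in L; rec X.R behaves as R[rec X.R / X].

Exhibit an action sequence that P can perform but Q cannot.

aa

P's transition system — 3 states:
  p0 = a.a.0\{a} has moves =a=> p1
  p1 = a.0\{a} has moves =a=> p2
  p2 = 0\{a} has moves stopped
Q's transition system — 3 states:
  q0 = a.b.0\{a} has moves =a=> q1
  q1 = b.0\{a} has moves =b=> q2
  q2 = 0\{a} has moves stopped
Trace ⟨aa⟩ through P, begin at {p0}:
  [1] a ⇒ {p1}
  [2] a ⇒ {p2}
  — P admits the full trace.
Trace ⟨aa⟩ through Q, begin at {q0}:
  [1] a ⇒ {q1}
  [2] a ⇒ ∅  — Q cannot continue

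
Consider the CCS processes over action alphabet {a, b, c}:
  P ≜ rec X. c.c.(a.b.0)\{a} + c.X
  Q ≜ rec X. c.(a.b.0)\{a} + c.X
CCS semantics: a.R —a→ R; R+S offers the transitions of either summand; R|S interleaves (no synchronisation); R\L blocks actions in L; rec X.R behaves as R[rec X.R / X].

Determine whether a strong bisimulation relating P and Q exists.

NO

P's transition system — 3 states:
  m0 = rec X. c.c.(a.b.0)\{a} + c.X :: -c-> m0, -c-> m1
  m1 = c.(a.b.0)\{a} :: -c-> m2
  m2 = (a.b.0)\{a} :: (no moves)
Q's transition system — 2 states:
  n0 = rec X. c.(a.b.0)\{a} + c.X :: -c-> n0, -c-> n1
  n1 = (a.b.0)\{a} :: (no moves)
Bisimilarity quotient blocks:
  B0 = {m0}
  B1 = {m1}
  B2 = {m2, n1}
  B3 = {n0}
m0 ∈ B0, n0 ∈ B3 → different blocks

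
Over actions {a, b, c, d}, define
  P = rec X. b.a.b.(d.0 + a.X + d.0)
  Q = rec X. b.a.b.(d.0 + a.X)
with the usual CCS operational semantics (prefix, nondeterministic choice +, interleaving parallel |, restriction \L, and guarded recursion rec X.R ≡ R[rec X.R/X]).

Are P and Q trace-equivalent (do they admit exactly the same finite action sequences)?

Reachable graph of P (5 states):
  u0 = rec X. b.a.b.(d.0 + a.X + d.0) has moves =b=> u1
  u1 = a.b.(d.0 + a.(rec X. b.a.b.(d.0 + a.X + d.0)) + d.0) has moves =a=> u2
  u2 = b.(d.0 + a.(rec X. b.a.b.(d.0 + a.X + d.0)) + d.0) has moves =b=> u3
  u3 = d.0 + a.(rec X. b.a.b.(d.0 + a.X + d.0)) + d.0 has moves =a=> u0, =d=> u4
  u4 = 0 has moves (no moves)
Reachable graph of Q (5 states):
  v0 = rec X. b.a.b.(d.0 + a.X) has moves =b=> v1
  v1 = a.b.(d.0 + a.(rec X. b.a.b.(d.0 + a.X))) has moves =a=> v2
  v2 = b.(d.0 + a.(rec X. b.a.b.(d.0 + a.X))) has moves =b=> v3
  v3 = d.0 + a.(rec X. b.a.b.(d.0 + a.X)) has moves =a=> v0, =d=> v4
  v4 = 0 has moves (no moves)
Partition-refinement fixed point:
  B0 = {u0, v0}
  B1 = {u1, v1}
  B2 = {u2, v2}
  B3 = {u3, v3}
  B4 = {u4, v4}
u0 ∈ B0, v0 ∈ B0 → same block
Bisimilar ⇒ trace-equivalent.

YES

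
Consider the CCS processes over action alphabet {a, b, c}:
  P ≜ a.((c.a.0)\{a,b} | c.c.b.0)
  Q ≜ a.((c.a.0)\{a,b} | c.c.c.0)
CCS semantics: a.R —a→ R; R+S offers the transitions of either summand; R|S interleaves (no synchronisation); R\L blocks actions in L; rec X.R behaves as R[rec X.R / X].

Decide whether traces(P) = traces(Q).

NO — witness ⟨accb⟩

Reachable graph of P (9 states):
  u0 = a.((c.a.0)\{a,b} | c.c.b.0) :: -a-> u1
  u1 = (c.a.0)\{a,b} | c.c.b.0 :: -c-> u2, -c-> u3
  u2 = (a.0)\{a,b} | c.c.b.0 :: -c-> u4
  u3 = (c.a.0)\{a,b} | c.b.0 :: -c-> u4, -c-> u5
  u4 = (a.0)\{a,b} | c.b.0 :: -c-> u6
  u5 = (c.a.0)\{a,b} | b.0 :: -b-> u7, -c-> u6
  u6 = (a.0)\{a,b} | b.0 :: -b-> u8
  u7 = (c.a.0)\{a,b} | 0 :: -c-> u8
  u8 = (a.0)\{a,b} | 0 :: ∅
Reachable graph of Q (9 states):
  v0 = a.((c.a.0)\{a,b} | c.c.c.0) :: -a-> v1
  v1 = (c.a.0)\{a,b} | c.c.c.0 :: -c-> v2, -c-> v3
  v2 = (a.0)\{a,b} | c.c.c.0 :: -c-> v4
  v3 = (c.a.0)\{a,b} | c.c.0 :: -c-> v4, -c-> v5
  v4 = (a.0)\{a,b} | c.c.0 :: -c-> v6
  v5 = (c.a.0)\{a,b} | c.0 :: -c-> v6, -c-> v7
  v6 = (a.0)\{a,b} | c.0 :: -c-> v8
  v7 = (c.a.0)\{a,b} | 0 :: -c-> v8
  v8 = (a.0)\{a,b} | 0 :: ∅
Trace ⟨accb⟩ through P, begin at {u0}:
  step 1 (a): {u1}
  step 2 (c): {u2, u3}
  step 3 (c): {u4, u5}
  step 4 (b): {u7}
  P completes σ.
Trace ⟨accb⟩ through Q, begin at {v0}:
  step 1 (a): {v1}
  step 2 (c): {v2, v3}
  step 3 (c): {v4, v5}
  step 4 (b): ∅ (Q stuck)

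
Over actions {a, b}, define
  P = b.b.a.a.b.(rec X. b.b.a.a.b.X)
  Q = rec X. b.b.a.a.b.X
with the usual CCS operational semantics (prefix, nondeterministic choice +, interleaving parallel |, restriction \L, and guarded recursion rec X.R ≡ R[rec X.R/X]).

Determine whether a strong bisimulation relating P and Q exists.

YES

P's transition system — 6 states:
  m0 = b.b.a.a.b.(rec X. b.b.a.a.b.X) ⊢ =b=> m1
  m1 = b.a.a.b.(rec X. b.b.a.a.b.X) ⊢ =b=> m2
  m2 = a.a.b.(rec X. b.b.a.a.b.X) ⊢ =a=> m3
  m3 = a.b.(rec X. b.b.a.a.b.X) ⊢ =a=> m4
  m4 = b.(rec X. b.b.a.a.b.X) ⊢ =b=> m5
  m5 = rec X. b.b.a.a.b.X ⊢ =b=> m1
Q's transition system — 5 states:
  n0 = rec X. b.b.a.a.b.X ⊢ =b=> n1
  n1 = b.a.a.b.(rec X. b.b.a.a.b.X) ⊢ =b=> n2
  n2 = a.a.b.(rec X. b.b.a.a.b.X) ⊢ =a=> n3
  n3 = a.b.(rec X. b.b.a.a.b.X) ⊢ =a=> n4
  n4 = b.(rec X. b.b.a.a.b.X) ⊢ =b=> n0
Bisimilarity quotient blocks:
  B0 = {m0, m5, n0}
  B1 = {m1, n1}
  B2 = {m2, n2}
  B3 = {m3, n3}
  B4 = {m4, n4}
m0 ∈ B0, n0 ∈ B0 → same block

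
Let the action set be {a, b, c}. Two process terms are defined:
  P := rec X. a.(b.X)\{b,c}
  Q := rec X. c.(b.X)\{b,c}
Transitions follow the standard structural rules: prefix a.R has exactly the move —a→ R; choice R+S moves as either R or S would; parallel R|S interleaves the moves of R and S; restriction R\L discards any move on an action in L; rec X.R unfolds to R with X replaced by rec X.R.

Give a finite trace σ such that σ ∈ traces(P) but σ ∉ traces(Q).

a

LTS(P): 2 reachable states
  s0 = rec X. a.(b.X)\{b,c} ⊢ --a--▸ s1
  s1 = (b.(rec X. a.(b.X)\{b,c}))\{b,c} ⊢ (no moves)
LTS(Q): 2 reachable states
  t0 = rec X. c.(b.X)\{b,c} ⊢ --c--▸ t1
  t1 = (b.(rec X. c.(b.X)\{b,c}))\{b,c} ⊢ (no moves)
Executing a from P (initial set {s0}):
  step 1 (a): {s1}
  — P admits the full trace.
Executing a from Q (initial set {t0}):
  step 1 (a): ∅ (Q stuck)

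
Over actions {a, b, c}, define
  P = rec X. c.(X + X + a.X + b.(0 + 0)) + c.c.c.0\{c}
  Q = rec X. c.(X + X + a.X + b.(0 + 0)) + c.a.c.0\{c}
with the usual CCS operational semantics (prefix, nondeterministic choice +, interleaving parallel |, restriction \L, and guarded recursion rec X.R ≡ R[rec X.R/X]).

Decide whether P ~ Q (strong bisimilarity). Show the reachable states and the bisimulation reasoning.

P ≁ Q

P's transition system — 6 states:
  m0 = rec X. c.(X + X + a.X + b.(0 + 0)) + c.c.c.0\{c} | --c--▸ m1, --c--▸ m2
  m1 = (rec X. c.(X + X + a.X + b.(0 + 0)) + c.c.c.0\{c}) + (rec X. c.(X + X + a.X + b.(0 + 0)) + c.c.c.0\{c}) + a.(rec X. c.(X + X + a.X + b.(0 + 0)) + c.c.c.0\{c}) + b.(0 + 0) | --a--▸ m0, --b--▸ m3, --c--▸ m1, --c--▸ m2
  m2 = c.c.0\{c} | --c--▸ m4
  m3 = 0 + 0 | deadlocked
  m4 = c.0\{c} | --c--▸ m5
  m5 = 0\{c} | deadlocked
Q's transition system — 6 states:
  n0 = rec X. c.(X + X + a.X + b.(0 + 0)) + c.a.c.0\{c} | --c--▸ n1, --c--▸ n2
  n1 = (rec X. c.(X + X + a.X + b.(0 + 0)) + c.a.c.0\{c}) + (rec X. c.(X + X + a.X + b.(0 + 0)) + c.a.c.0\{c}) + a.(rec X. c.(X + X + a.X + b.(0 + 0)) + c.a.c.0\{c}) + b.(0 + 0) | --a--▸ n0, --b--▸ n3, --c--▸ n1, --c--▸ n2
  n2 = a.c.0\{c} | --a--▸ n4
  n3 = 0 + 0 | deadlocked
  n4 = c.0\{c} | --c--▸ n5
  n5 = 0\{c} | deadlocked
Partition-refinement fixed point:
  B0 = {m0}
  B1 = {m1}
  B2 = {m3, m5, n3, n5}
  B3 = {m2}
  B4 = {m4, n4}
  B5 = {n0}
  B6 = {n1}
  B7 = {n2}
m0 ∈ B0, n0 ∈ B5 → different blocks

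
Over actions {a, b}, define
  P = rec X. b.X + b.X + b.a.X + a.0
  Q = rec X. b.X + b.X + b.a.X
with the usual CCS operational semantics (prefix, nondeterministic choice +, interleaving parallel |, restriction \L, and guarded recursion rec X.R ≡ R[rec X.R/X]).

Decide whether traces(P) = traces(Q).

trace-distinct — witness ⟨a⟩

Reachable graph of P (3 states):
  u0 = rec X. b.X + b.X + b.a.X + a.0 ⊢ =a=> u1, =b=> u0, =b=> u2
  u1 = 0 ⊢ ∅
  u2 = a.(rec X. b.X + b.X + b.a.X + a.0) ⊢ =a=> u0
Reachable graph of Q (2 states):
  v0 = rec X. b.X + b.X + b.a.X ⊢ =b=> v0, =b=> v1
  v1 = a.(rec X. b.X + b.X + b.a.X) ⊢ =a=> v0
Run σ = ⟨a⟩ on P: start {u0}
  after a @ step 1: {u1}
  ✓ P
Run σ = ⟨a⟩ on Q: start {v0}
  after a @ step 1: ∅  — Q cannot continue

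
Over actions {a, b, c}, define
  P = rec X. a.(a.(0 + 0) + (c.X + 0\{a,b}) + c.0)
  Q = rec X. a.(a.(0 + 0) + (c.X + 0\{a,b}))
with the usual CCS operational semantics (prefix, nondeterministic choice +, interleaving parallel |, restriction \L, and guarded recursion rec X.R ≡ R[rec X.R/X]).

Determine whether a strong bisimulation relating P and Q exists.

NO

LTS(P): 4 reachable states
  u0 = rec X. a.(a.(0 + 0) + (c.X + 0\{a,b}) + c.0) ⊢ --a--▸ u1
  u1 = a.(0 + 0) + (c.(rec X. a.(a.(0 + 0) + (c.X + 0\{a,b}) + c.0)) + 0\{a,b}) + c.0 ⊢ --a--▸ u2, --c--▸ u0, --c--▸ u3
  u2 = 0 + 0 ⊢ deadlocked
  u3 = 0 ⊢ deadlocked
LTS(Q): 3 reachable states
  v0 = rec X. a.(a.(0 + 0) + (c.X + 0\{a,b})) ⊢ --a--▸ v1
  v1 = a.(0 + 0) + (c.(rec X. a.(a.(0 + 0) + (c.X + 0\{a,b}))) + 0\{a,b}) ⊢ --a--▸ v2, --c--▸ v0
  v2 = 0 + 0 ⊢ deadlocked
Coarsest stable partition (strong bisimilarity classes):
  B0 = {u0}
  B1 = {u1}
  B2 = {u2, u3, v2}
  B3 = {v0}
  B4 = {v1}
u0 ∈ B0, v0 ∈ B3 → different blocks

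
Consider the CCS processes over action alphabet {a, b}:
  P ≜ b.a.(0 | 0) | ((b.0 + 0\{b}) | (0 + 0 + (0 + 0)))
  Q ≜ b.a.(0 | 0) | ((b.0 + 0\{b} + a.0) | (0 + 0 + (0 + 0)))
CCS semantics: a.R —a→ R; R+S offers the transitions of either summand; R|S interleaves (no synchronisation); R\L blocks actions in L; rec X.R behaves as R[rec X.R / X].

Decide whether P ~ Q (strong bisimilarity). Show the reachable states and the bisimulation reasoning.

not bisimilar

LTS(P): 6 reachable states
  p0 = b.a.(0 | 0) | ((b.0 + 0\{b}) | (0 + 0 + (0 + 0))) has moves -b-> p1, -b-> p2
  p1 = a.(0 | 0) | ((b.0 + 0\{b}) | (0 + 0 + (0 + 0))) has moves -a-> p3, -b-> p4
  p2 = b.a.(0 | 0) | (0 | (0 + 0 + (0 + 0))) has moves -b-> p4
  p3 = 0 | 0 | ((b.0 + 0\{b}) | (0 + 0 + (0 + 0))) has moves -b-> p5
  p4 = a.(0 | 0) | (0 | (0 + 0 + (0 + 0))) has moves -a-> p5
  p5 = 0 | 0 | (0 | (0 + 0 + (0 + 0))) has moves deadlocked
LTS(Q): 6 reachable states
  q0 = b.a.(0 | 0) | ((b.0 + 0\{b} + a.0) | (0 + 0 + (0 + 0))) has moves -a-> q1, -b-> q1, -b-> q2
  q1 = b.a.(0 | 0) | (0 | (0 + 0 + (0 + 0))) has moves -b-> q3
  q2 = a.(0 | 0) | ((b.0 + 0\{b} + a.0) | (0 + 0 + (0 + 0))) has moves -a-> q3, -a-> q4, -b-> q3
  q3 = a.(0 | 0) | (0 | (0 + 0 + (0 + 0))) has moves -a-> q5
  q4 = 0 | 0 | ((b.0 + 0\{b} + a.0) | (0 + 0 + (0 + 0))) has moves -a-> q5, -b-> q5
  q5 = 0 | 0 | (0 | (0 + 0 + (0 + 0))) has moves deadlocked
Partition-refinement fixed point:
  B0 = {p0}
  B1 = {p1}
  B2 = {p4, q3}
  B3 = {p5, q5}
  B4 = {p3}
  B5 = {p2, q1}
  B6 = {q0}
  B7 = {q2}
  B8 = {q4}
p0 ∈ B0, q0 ∈ B6 → different blocks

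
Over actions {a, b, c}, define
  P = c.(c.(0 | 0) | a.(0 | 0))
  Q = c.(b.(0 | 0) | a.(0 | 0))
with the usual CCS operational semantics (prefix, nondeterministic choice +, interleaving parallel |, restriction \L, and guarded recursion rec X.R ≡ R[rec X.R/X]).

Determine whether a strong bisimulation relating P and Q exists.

not bisimilar

Reachable graph of P (5 states):
  s0 = c.(c.(0 | 0) | a.(0 | 0)) ⊢ ··c··> s1
  s1 = c.(0 | 0) | a.(0 | 0) ⊢ ··a··> s2, ··c··> s3
  s2 = c.(0 | 0) | (0 | 0) ⊢ ··c··> s4
  s3 = 0 | 0 | a.(0 | 0) ⊢ ··a··> s4
  s4 = 0 | 0 | (0 | 0) ⊢ ∅
Reachable graph of Q (5 states):
  t0 = c.(b.(0 | 0) | a.(0 | 0)) ⊢ ··c··> t1
  t1 = b.(0 | 0) | a.(0 | 0) ⊢ ··a··> t2, ··b··> t3
  t2 = b.(0 | 0) | (0 | 0) ⊢ ··b··> t4
  t3 = 0 | 0 | a.(0 | 0) ⊢ ··a··> t4
  t4 = 0 | 0 | (0 | 0) ⊢ ∅
Bisimilarity quotient blocks:
  B0 = {s0}
  B1 = {s1}
  B2 = {s3, t3}
  B3 = {s4, t4}
  B4 = {s2}
  B5 = {t0}
  B6 = {t1}
  B7 = {t2}
s0 ∈ B0, t0 ∈ B5 → different blocks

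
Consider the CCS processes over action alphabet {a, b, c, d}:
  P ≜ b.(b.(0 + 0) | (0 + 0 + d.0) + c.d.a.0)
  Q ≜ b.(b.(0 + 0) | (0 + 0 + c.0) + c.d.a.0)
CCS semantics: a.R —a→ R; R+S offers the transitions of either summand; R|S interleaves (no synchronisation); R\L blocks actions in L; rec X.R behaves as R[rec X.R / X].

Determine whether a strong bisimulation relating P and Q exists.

Reachable graph of P (8 states):
  u0 = b.(b.(0 + 0) | (0 + 0 + d.0) + c.d.a.0) ⊢ =b=> u1
  u1 = b.(0 + 0) | (0 + 0 + d.0) + c.d.a.0 ⊢ =b=> u2, =c=> u3, =d=> u4
  u2 = (0 + 0) | (0 + 0 + d.0) ⊢ =d=> u5
  u3 = d.a.0 ⊢ =d=> u6
  u4 = b.(0 + 0) | 0 ⊢ =b=> u5
  u5 = (0 + 0) | 0 ⊢ deadlocked
  u6 = a.0 ⊢ =a=> u7
  u7 = 0 ⊢ deadlocked
Reachable graph of Q (8 states):
  v0 = b.(b.(0 + 0) | (0 + 0 + c.0) + c.d.a.0) ⊢ =b=> v1
  v1 = b.(0 + 0) | (0 + 0 + c.0) + c.d.a.0 ⊢ =b=> v2, =c=> v3, =c=> v4
  v2 = (0 + 0) | (0 + 0 + c.0) ⊢ =c=> v5
  v3 = b.(0 + 0) | 0 ⊢ =b=> v5
  v4 = d.a.0 ⊢ =d=> v6
  v5 = (0 + 0) | 0 ⊢ deadlocked
  v6 = a.0 ⊢ =a=> v7
  v7 = 0 ⊢ deadlocked
Partition-refinement fixed point:
  B0 = {u0}
  B1 = {u1}
  B2 = {u2}
  B3 = {u5, u7, v5, v7}
  B4 = {u4, v3}
  B5 = {u3, v4}
  B6 = {u6, v6}
  B7 = {v0}
  B8 = {v1}
  B9 = {v2}
u0 ∈ B0, v0 ∈ B7 → different blocks

not bisimilar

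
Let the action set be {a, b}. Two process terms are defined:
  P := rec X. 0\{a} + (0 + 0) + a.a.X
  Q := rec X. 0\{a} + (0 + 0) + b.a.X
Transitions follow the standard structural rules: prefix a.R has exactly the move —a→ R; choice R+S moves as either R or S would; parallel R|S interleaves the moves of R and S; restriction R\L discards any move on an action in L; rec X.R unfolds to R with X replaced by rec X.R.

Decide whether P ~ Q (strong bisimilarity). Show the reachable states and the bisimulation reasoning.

NO

P's transition system — 2 states:
  u0 = rec X. 0\{a} + (0 + 0) + a.a.X has moves =a=> u1
  u1 = a.(rec X. 0\{a} + (0 + 0) + a.a.X) has moves =a=> u0
Q's transition system — 2 states:
  v0 = rec X. 0\{a} + (0 + 0) + b.a.X has moves =b=> v1
  v1 = a.(rec X. 0\{a} + (0 + 0) + b.a.X) has moves =a=> v0
Partition-refinement fixed point:
  B0 = {u0, u1}
  B1 = {v0}
  B2 = {v1}
u0 ∈ B0, v0 ∈ B1 → different blocks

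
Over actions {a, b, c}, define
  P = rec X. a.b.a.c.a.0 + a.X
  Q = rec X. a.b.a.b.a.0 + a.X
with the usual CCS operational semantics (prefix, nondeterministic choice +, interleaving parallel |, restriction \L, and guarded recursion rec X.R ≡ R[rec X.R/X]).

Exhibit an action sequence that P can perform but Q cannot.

Reachable graph of P (6 states):
  s0 = rec X. a.b.a.c.a.0 + a.X ⊢ ··a··> s0, ··a··> s1
  s1 = b.a.c.a.0 ⊢ ··b··> s2
  s2 = a.c.a.0 ⊢ ··a··> s3
  s3 = c.a.0 ⊢ ··c··> s4
  s4 = a.0 ⊢ ··a··> s5
  s5 = 0 ⊢ (no moves)
Reachable graph of Q (6 states):
  t0 = rec X. a.b.a.b.a.0 + a.X ⊢ ··a··> t0, ··a··> t1
  t1 = b.a.b.a.0 ⊢ ··b··> t2
  t2 = a.b.a.0 ⊢ ··a··> t3
  t3 = b.a.0 ⊢ ··b··> t4
  t4 = a.0 ⊢ ··a··> t5
  t5 = 0 ⊢ (no moves)
Trace ⟨abac⟩ through P, begin at {s0}:
  after a @ step 1: {s0, s1}
  after b @ step 2: {s2}
  after a @ step 3: {s3}
  after c @ step 4: {s4}
  — P admits the full trace.
Trace ⟨abac⟩ through Q, begin at {t0}:
  after a @ step 1: {t0, t1}
  after b @ step 2: {t2}
  after a @ step 3: {t3}
  after c @ step 4: no successor for Q

abac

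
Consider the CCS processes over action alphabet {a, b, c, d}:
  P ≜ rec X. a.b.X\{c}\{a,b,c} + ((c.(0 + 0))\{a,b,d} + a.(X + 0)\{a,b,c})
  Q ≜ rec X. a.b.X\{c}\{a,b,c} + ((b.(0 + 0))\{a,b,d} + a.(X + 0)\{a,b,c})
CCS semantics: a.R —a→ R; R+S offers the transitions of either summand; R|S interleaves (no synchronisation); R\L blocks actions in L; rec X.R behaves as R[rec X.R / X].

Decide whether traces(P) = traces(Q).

traces(P) ≠ traces(Q) — witness ⟨c⟩

Reachable graph of P (5 states):
  u0 = rec X. a.b.X\{c}\{a,b,c} + ((c.(0 + 0))\{a,b,d} + a.(X + 0)\{a,b,c}) | --a--▸ u1, --a--▸ u2, --c--▸ u3
  u1 = ((rec X. a.b.X\{c}\{a,b,c} + ((c.(0 + 0))\{a,b,d} + a.(X + 0)\{a,b,c})) + 0)\{a,b,c} | ·
  u2 = b.(rec X. a.b.X\{c}\{a,b,c} + ((c.(0 + 0))\{a,b,d} + a.(X + 0)\{a,b,c}))\{c}\{a,b,c} | --b--▸ u4
  u3 = (0 + 0)\{a,b,d} | ·
  u4 = (rec X. a.b.X\{c}\{a,b,c} + ((c.(0 + 0))\{a,b,d} + a.(X + 0)\{a,b,c}))\{c}\{a,b,c} | ·
Reachable graph of Q (4 states):
  v0 = rec X. a.b.X\{c}\{a,b,c} + ((b.(0 + 0))\{a,b,d} + a.(X + 0)\{a,b,c}) | --a--▸ v1, --a--▸ v2
  v1 = ((rec X. a.b.X\{c}\{a,b,c} + ((b.(0 + 0))\{a,b,d} + a.(X + 0)\{a,b,c})) + 0)\{a,b,c} | ·
  v2 = b.(rec X. a.b.X\{c}\{a,b,c} + ((b.(0 + 0))\{a,b,d} + a.(X + 0)\{a,b,c}))\{c}\{a,b,c} | --b--▸ v3
  v3 = (rec X. a.b.X\{c}\{a,b,c} + ((b.(0 + 0))\{a,b,d} + a.(X + 0)\{a,b,c}))\{c}\{a,b,c} | ·
Trace ⟨c⟩ through P, begin at {u0}:
  step 1 (c): {u3}
  ✓ P
Trace ⟨c⟩ through Q, begin at {v0}:
  step 1 (c): ∅  — Q cannot continue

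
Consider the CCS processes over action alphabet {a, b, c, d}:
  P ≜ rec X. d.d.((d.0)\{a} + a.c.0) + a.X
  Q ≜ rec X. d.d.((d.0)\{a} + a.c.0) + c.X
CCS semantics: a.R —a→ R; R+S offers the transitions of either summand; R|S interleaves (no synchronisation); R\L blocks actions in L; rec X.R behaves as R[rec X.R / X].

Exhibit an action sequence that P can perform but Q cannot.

Reachable graph of P (6 states):
  s0 = rec X. d.d.((d.0)\{a} + a.c.0) + a.X → -a-> s0, -d-> s1
  s1 = d.((d.0)\{a} + a.c.0) → -d-> s2
  s2 = (d.0)\{a} + a.c.0 → -a-> s3, -d-> s4
  s3 = c.0 → -c-> s5
  s4 = 0\{a} → (no moves)
  s5 = 0 → (no moves)
Reachable graph of Q (6 states):
  t0 = rec X. d.d.((d.0)\{a} + a.c.0) + c.X → -c-> t0, -d-> t1
  t1 = d.((d.0)\{a} + a.c.0) → -d-> t2
  t2 = (d.0)\{a} + a.c.0 → -a-> t3, -d-> t4
  t3 = c.0 → -c-> t5
  t4 = 0\{a} → (no moves)
  t5 = 0 → (no moves)
Executing a from P (initial set {s0}):
  step 1 (a): {s0}
  P completes σ.
Executing a from Q (initial set {t0}):
  step 1 (a): ∅ (Q stuck)

a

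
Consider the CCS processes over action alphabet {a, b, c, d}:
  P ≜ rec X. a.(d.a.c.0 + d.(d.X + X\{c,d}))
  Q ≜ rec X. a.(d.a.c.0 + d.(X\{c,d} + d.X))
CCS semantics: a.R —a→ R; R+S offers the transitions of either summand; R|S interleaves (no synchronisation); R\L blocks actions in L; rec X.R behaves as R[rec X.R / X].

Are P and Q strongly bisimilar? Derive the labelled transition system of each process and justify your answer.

P ~ Q

LTS(P): 7 reachable states
  m0 = rec X. a.(d.a.c.0 + d.(d.X + X\{c,d})) has moves -a-> m1
  m1 = d.a.c.0 + d.(d.(rec X. a.(d.a.c.0 + d.(d.X + X\{c,d}))) + (rec X. a.(d.a.c.0 + d.(d.X + X\{c,d})))\{c,d}) has moves -d-> m2, -d-> m3
  m2 = a.c.0 has moves -a-> m4
  m3 = d.(rec X. a.(d.a.c.0 + d.(d.X + X\{c,d}))) + (rec X. a.(d.a.c.0 + d.(d.X + X\{c,d})))\{c,d} has moves -a-> m5, -d-> m0
  m4 = c.0 has moves -c-> m6
  m5 = (d.a.c.0 + d.(d.(rec X. a.(d.a.c.0 + d.(d.X + X\{c,d}))) + (rec X. a.(d.a.c.0 + d.(d.X + X\{c,d})))\{c,d}))\{c,d} has moves (no moves)
  m6 = 0 has moves (no moves)
LTS(Q): 7 reachable states
  n0 = rec X. a.(d.a.c.0 + d.(X\{c,d} + d.X)) has moves -a-> n1
  n1 = d.a.c.0 + d.((rec X. a.(d.a.c.0 + d.(X\{c,d} + d.X)))\{c,d} + d.(rec X. a.(d.a.c.0 + d.(X\{c,d} + d.X)))) has moves -d-> n2, -d-> n3
  n2 = (rec X. a.(d.a.c.0 + d.(X\{c,d} + d.X)))\{c,d} + d.(rec X. a.(d.a.c.0 + d.(X\{c,d} + d.X))) has moves -a-> n4, -d-> n0
  n3 = a.c.0 has moves -a-> n5
  n4 = (d.a.c.0 + d.((rec X. a.(d.a.c.0 + d.(X\{c,d} + d.X)))\{c,d} + d.(rec X. a.(d.a.c.0 + d.(X\{c,d} + d.X)))))\{c,d} has moves (no moves)
  n5 = c.0 has moves -c-> n6
  n6 = 0 has moves (no moves)
Partition-refinement fixed point:
  B0 = {m0, n0}
  B1 = {m1, n1}
  B2 = {m2, n3}
  B3 = {m4, n5}
  B4 = {m5, m6, n4, n6}
  B5 = {m3, n2}
m0 ∈ B0, n0 ∈ B0 → same block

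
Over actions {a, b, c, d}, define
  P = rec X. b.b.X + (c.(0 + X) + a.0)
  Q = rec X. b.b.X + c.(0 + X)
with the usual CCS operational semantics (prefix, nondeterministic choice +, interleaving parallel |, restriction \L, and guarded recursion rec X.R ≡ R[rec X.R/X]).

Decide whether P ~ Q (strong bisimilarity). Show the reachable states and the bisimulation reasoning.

not bisimilar

P's transition system — 4 states:
  m0 = rec X. b.b.X + (c.(0 + X) + a.0) | —a→ m1, —b→ m2, —c→ m3
  m1 = 0 | ·
  m2 = b.(rec X. b.b.X + (c.(0 + X) + a.0)) | —b→ m0
  m3 = 0 + (rec X. b.b.X + (c.(0 + X) + a.0)) | —a→ m1, —b→ m2, —c→ m3
Q's transition system — 3 states:
  n0 = rec X. b.b.X + c.(0 + X) | —b→ n1, —c→ n2
  n1 = b.(rec X. b.b.X + c.(0 + X)) | —b→ n0
  n2 = 0 + (rec X. b.b.X + c.(0 + X)) | —b→ n1, —c→ n2
Coarsest stable partition (strong bisimilarity classes):
  B0 = {m0, m3}
  B1 = {m2}
  B2 = {m1}
  B3 = {n0, n2}
  B4 = {n1}
m0 ∈ B0, n0 ∈ B3 → different blocks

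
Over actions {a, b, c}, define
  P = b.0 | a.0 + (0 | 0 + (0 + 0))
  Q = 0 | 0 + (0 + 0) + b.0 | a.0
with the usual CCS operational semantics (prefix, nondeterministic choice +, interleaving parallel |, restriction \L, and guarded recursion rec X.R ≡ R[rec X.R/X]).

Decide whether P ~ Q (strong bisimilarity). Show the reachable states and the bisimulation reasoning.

P's transition system — 4 states:
  m0 = b.0 | a.0 + (0 | 0 + (0 + 0)) has moves ··a··> m1, ··b··> m2
  m1 = b.0 | 0 has moves ··b··> m3
  m2 = 0 | a.0 has moves ··a··> m3
  m3 = 0 | 0 has moves (no moves)
Q's transition system — 4 states:
  n0 = 0 | 0 + (0 + 0) + b.0 | a.0 has moves ··a··> n1, ··b··> n2
  n1 = b.0 | 0 has moves ··b··> n3
  n2 = 0 | a.0 has moves ··a··> n3
  n3 = 0 | 0 has moves (no moves)
Bisimilarity quotient blocks:
  B0 = {m0, n0}
  B1 = {m2, n2}
  B2 = {m3, n3}
  B3 = {m1, n1}
m0 ∈ B0, n0 ∈ B0 → same block

P ~ Q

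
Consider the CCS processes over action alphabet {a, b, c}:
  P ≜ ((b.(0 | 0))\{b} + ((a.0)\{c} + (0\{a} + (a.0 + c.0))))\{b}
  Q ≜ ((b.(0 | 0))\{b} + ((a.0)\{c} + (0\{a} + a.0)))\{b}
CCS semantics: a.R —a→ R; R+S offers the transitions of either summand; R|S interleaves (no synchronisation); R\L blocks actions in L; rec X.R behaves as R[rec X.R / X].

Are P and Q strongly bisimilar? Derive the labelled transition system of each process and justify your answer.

P's transition system — 3 states:
  u0 = ((b.(0 | 0))\{b} + ((a.0)\{c} + (0\{a} + (a.0 + c.0))))\{b} :: --a--▸ u1, --a--▸ u2, --c--▸ u1
  u1 = 0\{b} :: stopped
  u2 = 0\{c}\{b} :: stopped
Q's transition system — 3 states:
  v0 = ((b.(0 | 0))\{b} + ((a.0)\{c} + (0\{a} + a.0)))\{b} :: --a--▸ v1, --a--▸ v2
  v1 = 0\{b} :: stopped
  v2 = 0\{c}\{b} :: stopped
Partition-refinement fixed point:
  B0 = {u0}
  B1 = {u1, u2, v1, v2}
  B2 = {v0}
u0 ∈ B0, v0 ∈ B2 → different blocks

NO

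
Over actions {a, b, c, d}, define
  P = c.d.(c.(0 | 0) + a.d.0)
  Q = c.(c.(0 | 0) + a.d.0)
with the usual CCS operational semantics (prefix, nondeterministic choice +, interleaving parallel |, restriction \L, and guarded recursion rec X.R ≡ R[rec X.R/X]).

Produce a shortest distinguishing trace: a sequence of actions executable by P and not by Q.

cd

Reachable graph of P (6 states):
  s0 = c.d.(c.(0 | 0) + a.d.0) → —c→ s1
  s1 = d.(c.(0 | 0) + a.d.0) → —d→ s2
  s2 = c.(0 | 0) + a.d.0 → —a→ s3, —c→ s4
  s3 = d.0 → —d→ s5
  s4 = 0 | 0 → (no moves)
  s5 = 0 → (no moves)
Reachable graph of Q (5 states):
  t0 = c.(c.(0 | 0) + a.d.0) → —c→ t1
  t1 = c.(0 | 0) + a.d.0 → —a→ t2, —c→ t3
  t2 = d.0 → —d→ t4
  t3 = 0 | 0 → (no moves)
  t4 = 0 → (no moves)
Trace ⟨cd⟩ through P, begin at {s0}:
  after c @ step 1: {s1}
  after d @ step 2: {s2}
  — P admits the full trace.
Trace ⟨cd⟩ through Q, begin at {t0}:
  after c @ step 1: {t1}
  after d @ step 2: no successor for Q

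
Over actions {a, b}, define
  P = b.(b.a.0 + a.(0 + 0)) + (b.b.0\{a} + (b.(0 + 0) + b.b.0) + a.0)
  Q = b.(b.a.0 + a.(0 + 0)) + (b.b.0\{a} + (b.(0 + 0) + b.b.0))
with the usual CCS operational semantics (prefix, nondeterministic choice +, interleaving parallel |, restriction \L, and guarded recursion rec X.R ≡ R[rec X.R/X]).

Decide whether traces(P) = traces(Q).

NO — witness ⟨a⟩

P's transition system — 8 states:
  p0 = b.(b.a.0 + a.(0 + 0)) + (b.b.0\{a} + (b.(0 + 0) + b.b.0) + a.0) | ··a··> p1, ··b··> p2, ··b··> p3, ··b··> p4, ··b··> p5
  p1 = 0 | (no moves)
  p2 = 0 + 0 | (no moves)
  p3 = b.0 | ··b··> p1
  p4 = b.0\{a} | ··b··> p6
  p5 = b.a.0 + a.(0 + 0) | ··a··> p2, ··b··> p7
  p6 = 0\{a} | (no moves)
  p7 = a.0 | ··a··> p1
Q's transition system — 8 states:
  q0 = b.(b.a.0 + a.(0 + 0)) + (b.b.0\{a} + (b.(0 + 0) + b.b.0)) | ··b··> q1, ··b··> q2, ··b··> q3, ··b··> q4
  q1 = 0 + 0 | (no moves)
  q2 = b.0 | ··b··> q5
  q3 = b.0\{a} | ··b··> q6
  q4 = b.a.0 + a.(0 + 0) | ··a··> q1, ··b··> q7
  q5 = 0 | (no moves)
  q6 = 0\{a} | (no moves)
  q7 = a.0 | ··a··> q5
Run σ = ⟨a⟩ on P: start {p0}
  step 1 (a): {p1}
  — P admits the full trace.
Run σ = ⟨a⟩ on Q: start {q0}
  step 1 (a): ∅  — Q cannot continue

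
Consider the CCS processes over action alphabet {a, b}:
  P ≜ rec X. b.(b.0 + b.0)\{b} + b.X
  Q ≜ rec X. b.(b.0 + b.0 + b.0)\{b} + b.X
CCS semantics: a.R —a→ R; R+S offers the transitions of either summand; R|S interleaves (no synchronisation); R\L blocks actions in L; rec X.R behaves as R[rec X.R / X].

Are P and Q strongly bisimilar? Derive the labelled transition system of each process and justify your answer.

YES

LTS(P): 2 reachable states
  s0 = rec X. b.(b.0 + b.0)\{b} + b.X has moves --b--▸ s0, --b--▸ s1
  s1 = (b.0 + b.0)\{b} has moves ·
LTS(Q): 2 reachable states
  t0 = rec X. b.(b.0 + b.0 + b.0)\{b} + b.X has moves --b--▸ t0, --b--▸ t1
  t1 = (b.0 + b.0 + b.0)\{b} has moves ·
Partition-refinement fixed point:
  B0 = {s0, t0}
  B1 = {s1, t1}
s0 ∈ B0, t0 ∈ B0 → same block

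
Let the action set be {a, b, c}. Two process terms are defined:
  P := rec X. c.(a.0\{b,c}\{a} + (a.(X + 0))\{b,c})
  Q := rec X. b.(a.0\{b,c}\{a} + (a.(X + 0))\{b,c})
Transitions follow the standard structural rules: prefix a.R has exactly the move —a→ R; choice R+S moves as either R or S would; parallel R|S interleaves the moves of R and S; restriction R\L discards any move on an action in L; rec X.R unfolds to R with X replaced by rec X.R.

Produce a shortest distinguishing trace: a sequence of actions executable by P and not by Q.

LTS(P): 4 reachable states
  s0 = rec X. c.(a.0\{b,c}\{a} + (a.(X + 0))\{b,c}) ⊢ -c-> s1
  s1 = a.0\{b,c}\{a} + (a.((rec X. c.(a.0\{b,c}\{a} + (a.(X + 0))\{b,c})) + 0))\{b,c} ⊢ -a-> s2, -a-> s3
  s2 = ((rec X. c.(a.0\{b,c}\{a} + (a.(X + 0))\{b,c})) + 0)\{b,c} ⊢ (no moves)
  s3 = 0\{b,c}\{a} ⊢ (no moves)
LTS(Q): 4 reachable states
  t0 = rec X. b.(a.0\{b,c}\{a} + (a.(X + 0))\{b,c}) ⊢ -b-> t1
  t1 = a.0\{b,c}\{a} + (a.((rec X. b.(a.0\{b,c}\{a} + (a.(X + 0))\{b,c})) + 0))\{b,c} ⊢ -a-> t2, -a-> t3
  t2 = ((rec X. b.(a.0\{b,c}\{a} + (a.(X + 0))\{b,c})) + 0)\{b,c} ⊢ (no moves)
  t3 = 0\{b,c}\{a} ⊢ (no moves)
Trace ⟨c⟩ through P, begin at {s0}:
  after c @ step 1: {s1}
  P completes σ.
Trace ⟨c⟩ through Q, begin at {t0}:
  after c @ step 1: ∅ (Q stuck)

c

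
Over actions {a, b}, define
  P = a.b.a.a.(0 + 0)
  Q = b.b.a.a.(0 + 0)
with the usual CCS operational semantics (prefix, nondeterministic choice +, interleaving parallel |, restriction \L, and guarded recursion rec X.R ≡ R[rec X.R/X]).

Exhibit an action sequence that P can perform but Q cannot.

a

P's transition system — 5 states:
  s0 = a.b.a.a.(0 + 0) | -a-> s1
  s1 = b.a.a.(0 + 0) | -b-> s2
  s2 = a.a.(0 + 0) | -a-> s3
  s3 = a.(0 + 0) | -a-> s4
  s4 = 0 + 0 | stopped
Q's transition system — 5 states:
  t0 = b.b.a.a.(0 + 0) | -b-> t1
  t1 = b.a.a.(0 + 0) | -b-> t2
  t2 = a.a.(0 + 0) | -a-> t3
  t3 = a.(0 + 0) | -a-> t4
  t4 = 0 + 0 | stopped
Executing a from P (initial set {s0}):
  [1] a ⇒ {s1}
  P completes σ.
Executing a from Q (initial set {t0}):
  [1] a ⇒ ∅  — Q cannot continue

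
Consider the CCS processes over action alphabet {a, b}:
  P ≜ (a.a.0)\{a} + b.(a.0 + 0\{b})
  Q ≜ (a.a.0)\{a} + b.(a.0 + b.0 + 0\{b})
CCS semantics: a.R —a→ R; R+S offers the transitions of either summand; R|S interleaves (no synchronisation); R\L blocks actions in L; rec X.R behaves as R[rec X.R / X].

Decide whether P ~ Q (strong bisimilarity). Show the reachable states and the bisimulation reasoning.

P's transition system — 3 states:
  u0 = (a.a.0)\{a} + b.(a.0 + 0\{b}) has moves --b--▸ u1
  u1 = a.0 + 0\{b} has moves --a--▸ u2
  u2 = 0 has moves ·
Q's transition system — 3 states:
  v0 = (a.a.0)\{a} + b.(a.0 + b.0 + 0\{b}) has moves --b--▸ v1
  v1 = a.0 + b.0 + 0\{b} has moves --a--▸ v2, --b--▸ v2
  v2 = 0 has moves ·
Coarsest stable partition (strong bisimilarity classes):
  B0 = {u0}
  B1 = {u1}
  B2 = {u2, v2}
  B3 = {v0}
  B4 = {v1}
u0 ∈ B0, v0 ∈ B3 → different blocks

P ≁ Q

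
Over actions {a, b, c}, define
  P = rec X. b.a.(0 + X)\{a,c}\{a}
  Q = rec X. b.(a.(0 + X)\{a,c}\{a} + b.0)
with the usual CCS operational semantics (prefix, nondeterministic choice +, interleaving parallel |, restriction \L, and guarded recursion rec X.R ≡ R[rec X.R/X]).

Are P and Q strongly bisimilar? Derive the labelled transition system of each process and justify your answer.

P's transition system — 4 states:
  m0 = rec X. b.a.(0 + X)\{a,c}\{a} → ··b··> m1
  m1 = a.(0 + (rec X. b.a.(0 + X)\{a,c}\{a}))\{a,c}\{a} → ··a··> m2
  m2 = (0 + (rec X. b.a.(0 + X)\{a,c}\{a}))\{a,c}\{a} → ··b··> m3
  m3 = (a.(0 + (rec X. b.a.(0 + X)\{a,c}\{a}))\{a,c}\{a})\{a,c}\{a} → ·
Q's transition system — 6 states:
  n0 = rec X. b.(a.(0 + X)\{a,c}\{a} + b.0) → ··b··> n1
  n1 = a.(0 + (rec X. b.(a.(0 + X)\{a,c}\{a} + b.0)))\{a,c}\{a} + b.0 → ··a··> n2, ··b··> n3
  n2 = (0 + (rec X. b.(a.(0 + X)\{a,c}\{a} + b.0)))\{a,c}\{a} → ··b··> n4
  n3 = 0 → ·
  n4 = (a.(0 + (rec X. b.(a.(0 + X)\{a,c}\{a} + b.0)))\{a,c}\{a} + b.0)\{a,c}\{a} → ··b··> n5
  n5 = 0\{a,c}\{a} → ·
Coarsest stable partition (strong bisimilarity classes):
  B0 = {m0}
  B1 = {m1}
  B2 = {m2, n4}
  B3 = {m3, n3, n5}
  B4 = {n0}
  B5 = {n1}
  B6 = {n2}
m0 ∈ B0, n0 ∈ B4 → different blocks

not bisimilar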